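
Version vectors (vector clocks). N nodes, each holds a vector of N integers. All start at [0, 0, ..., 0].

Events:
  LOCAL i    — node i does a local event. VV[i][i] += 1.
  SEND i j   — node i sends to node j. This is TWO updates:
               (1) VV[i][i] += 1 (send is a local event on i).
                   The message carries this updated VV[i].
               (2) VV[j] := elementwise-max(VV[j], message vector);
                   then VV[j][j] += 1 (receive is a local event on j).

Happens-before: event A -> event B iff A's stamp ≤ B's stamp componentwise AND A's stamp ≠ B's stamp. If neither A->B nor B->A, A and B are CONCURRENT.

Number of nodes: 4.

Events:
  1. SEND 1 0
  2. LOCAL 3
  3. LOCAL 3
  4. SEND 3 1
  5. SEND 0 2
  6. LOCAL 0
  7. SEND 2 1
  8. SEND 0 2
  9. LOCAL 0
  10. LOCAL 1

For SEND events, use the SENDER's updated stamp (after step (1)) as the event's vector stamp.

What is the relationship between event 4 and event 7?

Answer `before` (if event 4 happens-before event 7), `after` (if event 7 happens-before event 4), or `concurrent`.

Answer: concurrent

Derivation:
Initial: VV[0]=[0, 0, 0, 0]
Initial: VV[1]=[0, 0, 0, 0]
Initial: VV[2]=[0, 0, 0, 0]
Initial: VV[3]=[0, 0, 0, 0]
Event 1: SEND 1->0: VV[1][1]++ -> VV[1]=[0, 1, 0, 0], msg_vec=[0, 1, 0, 0]; VV[0]=max(VV[0],msg_vec) then VV[0][0]++ -> VV[0]=[1, 1, 0, 0]
Event 2: LOCAL 3: VV[3][3]++ -> VV[3]=[0, 0, 0, 1]
Event 3: LOCAL 3: VV[3][3]++ -> VV[3]=[0, 0, 0, 2]
Event 4: SEND 3->1: VV[3][3]++ -> VV[3]=[0, 0, 0, 3], msg_vec=[0, 0, 0, 3]; VV[1]=max(VV[1],msg_vec) then VV[1][1]++ -> VV[1]=[0, 2, 0, 3]
Event 5: SEND 0->2: VV[0][0]++ -> VV[0]=[2, 1, 0, 0], msg_vec=[2, 1, 0, 0]; VV[2]=max(VV[2],msg_vec) then VV[2][2]++ -> VV[2]=[2, 1, 1, 0]
Event 6: LOCAL 0: VV[0][0]++ -> VV[0]=[3, 1, 0, 0]
Event 7: SEND 2->1: VV[2][2]++ -> VV[2]=[2, 1, 2, 0], msg_vec=[2, 1, 2, 0]; VV[1]=max(VV[1],msg_vec) then VV[1][1]++ -> VV[1]=[2, 3, 2, 3]
Event 8: SEND 0->2: VV[0][0]++ -> VV[0]=[4, 1, 0, 0], msg_vec=[4, 1, 0, 0]; VV[2]=max(VV[2],msg_vec) then VV[2][2]++ -> VV[2]=[4, 1, 3, 0]
Event 9: LOCAL 0: VV[0][0]++ -> VV[0]=[5, 1, 0, 0]
Event 10: LOCAL 1: VV[1][1]++ -> VV[1]=[2, 4, 2, 3]
Event 4 stamp: [0, 0, 0, 3]
Event 7 stamp: [2, 1, 2, 0]
[0, 0, 0, 3] <= [2, 1, 2, 0]? False
[2, 1, 2, 0] <= [0, 0, 0, 3]? False
Relation: concurrent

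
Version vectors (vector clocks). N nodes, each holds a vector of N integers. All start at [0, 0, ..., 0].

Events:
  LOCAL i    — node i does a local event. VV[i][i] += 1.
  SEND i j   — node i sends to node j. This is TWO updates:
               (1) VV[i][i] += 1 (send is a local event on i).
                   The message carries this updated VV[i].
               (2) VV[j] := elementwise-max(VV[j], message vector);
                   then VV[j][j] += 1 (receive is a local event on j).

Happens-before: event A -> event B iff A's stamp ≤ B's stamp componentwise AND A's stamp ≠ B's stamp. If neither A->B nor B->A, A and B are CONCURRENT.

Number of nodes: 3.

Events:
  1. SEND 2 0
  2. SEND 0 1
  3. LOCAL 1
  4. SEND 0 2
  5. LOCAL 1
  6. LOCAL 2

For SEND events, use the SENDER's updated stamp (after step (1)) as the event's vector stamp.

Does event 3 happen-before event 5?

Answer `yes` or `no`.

Answer: yes

Derivation:
Initial: VV[0]=[0, 0, 0]
Initial: VV[1]=[0, 0, 0]
Initial: VV[2]=[0, 0, 0]
Event 1: SEND 2->0: VV[2][2]++ -> VV[2]=[0, 0, 1], msg_vec=[0, 0, 1]; VV[0]=max(VV[0],msg_vec) then VV[0][0]++ -> VV[0]=[1, 0, 1]
Event 2: SEND 0->1: VV[0][0]++ -> VV[0]=[2, 0, 1], msg_vec=[2, 0, 1]; VV[1]=max(VV[1],msg_vec) then VV[1][1]++ -> VV[1]=[2, 1, 1]
Event 3: LOCAL 1: VV[1][1]++ -> VV[1]=[2, 2, 1]
Event 4: SEND 0->2: VV[0][0]++ -> VV[0]=[3, 0, 1], msg_vec=[3, 0, 1]; VV[2]=max(VV[2],msg_vec) then VV[2][2]++ -> VV[2]=[3, 0, 2]
Event 5: LOCAL 1: VV[1][1]++ -> VV[1]=[2, 3, 1]
Event 6: LOCAL 2: VV[2][2]++ -> VV[2]=[3, 0, 3]
Event 3 stamp: [2, 2, 1]
Event 5 stamp: [2, 3, 1]
[2, 2, 1] <= [2, 3, 1]? True. Equal? False. Happens-before: True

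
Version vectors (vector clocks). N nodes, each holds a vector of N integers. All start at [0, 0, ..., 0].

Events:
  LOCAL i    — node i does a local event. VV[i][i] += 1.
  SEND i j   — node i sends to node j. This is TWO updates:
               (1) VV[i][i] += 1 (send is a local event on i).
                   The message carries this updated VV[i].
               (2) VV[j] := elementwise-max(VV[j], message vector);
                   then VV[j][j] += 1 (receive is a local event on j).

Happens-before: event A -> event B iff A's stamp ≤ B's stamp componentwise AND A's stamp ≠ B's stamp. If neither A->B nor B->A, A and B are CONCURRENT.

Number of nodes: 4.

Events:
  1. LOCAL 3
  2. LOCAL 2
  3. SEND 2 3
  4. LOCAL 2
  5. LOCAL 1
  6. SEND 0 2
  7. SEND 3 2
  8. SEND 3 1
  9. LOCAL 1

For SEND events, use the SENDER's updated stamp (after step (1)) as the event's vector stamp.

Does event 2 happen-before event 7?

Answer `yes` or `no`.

Answer: yes

Derivation:
Initial: VV[0]=[0, 0, 0, 0]
Initial: VV[1]=[0, 0, 0, 0]
Initial: VV[2]=[0, 0, 0, 0]
Initial: VV[3]=[0, 0, 0, 0]
Event 1: LOCAL 3: VV[3][3]++ -> VV[3]=[0, 0, 0, 1]
Event 2: LOCAL 2: VV[2][2]++ -> VV[2]=[0, 0, 1, 0]
Event 3: SEND 2->3: VV[2][2]++ -> VV[2]=[0, 0, 2, 0], msg_vec=[0, 0, 2, 0]; VV[3]=max(VV[3],msg_vec) then VV[3][3]++ -> VV[3]=[0, 0, 2, 2]
Event 4: LOCAL 2: VV[2][2]++ -> VV[2]=[0, 0, 3, 0]
Event 5: LOCAL 1: VV[1][1]++ -> VV[1]=[0, 1, 0, 0]
Event 6: SEND 0->2: VV[0][0]++ -> VV[0]=[1, 0, 0, 0], msg_vec=[1, 0, 0, 0]; VV[2]=max(VV[2],msg_vec) then VV[2][2]++ -> VV[2]=[1, 0, 4, 0]
Event 7: SEND 3->2: VV[3][3]++ -> VV[3]=[0, 0, 2, 3], msg_vec=[0, 0, 2, 3]; VV[2]=max(VV[2],msg_vec) then VV[2][2]++ -> VV[2]=[1, 0, 5, 3]
Event 8: SEND 3->1: VV[3][3]++ -> VV[3]=[0, 0, 2, 4], msg_vec=[0, 0, 2, 4]; VV[1]=max(VV[1],msg_vec) then VV[1][1]++ -> VV[1]=[0, 2, 2, 4]
Event 9: LOCAL 1: VV[1][1]++ -> VV[1]=[0, 3, 2, 4]
Event 2 stamp: [0, 0, 1, 0]
Event 7 stamp: [0, 0, 2, 3]
[0, 0, 1, 0] <= [0, 0, 2, 3]? True. Equal? False. Happens-before: True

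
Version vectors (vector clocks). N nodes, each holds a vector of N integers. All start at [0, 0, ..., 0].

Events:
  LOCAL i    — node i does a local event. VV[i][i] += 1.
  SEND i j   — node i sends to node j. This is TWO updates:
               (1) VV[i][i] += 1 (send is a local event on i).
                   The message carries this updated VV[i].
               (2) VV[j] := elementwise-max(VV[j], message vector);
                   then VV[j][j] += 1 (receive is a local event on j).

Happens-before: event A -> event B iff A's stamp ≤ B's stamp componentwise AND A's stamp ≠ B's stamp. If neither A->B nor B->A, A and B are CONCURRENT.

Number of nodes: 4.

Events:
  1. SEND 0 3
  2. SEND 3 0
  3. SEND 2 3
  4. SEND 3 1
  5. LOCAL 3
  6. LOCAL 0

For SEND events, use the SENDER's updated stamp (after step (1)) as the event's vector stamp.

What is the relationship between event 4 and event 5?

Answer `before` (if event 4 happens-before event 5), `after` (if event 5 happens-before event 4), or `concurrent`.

Answer: before

Derivation:
Initial: VV[0]=[0, 0, 0, 0]
Initial: VV[1]=[0, 0, 0, 0]
Initial: VV[2]=[0, 0, 0, 0]
Initial: VV[3]=[0, 0, 0, 0]
Event 1: SEND 0->3: VV[0][0]++ -> VV[0]=[1, 0, 0, 0], msg_vec=[1, 0, 0, 0]; VV[3]=max(VV[3],msg_vec) then VV[3][3]++ -> VV[3]=[1, 0, 0, 1]
Event 2: SEND 3->0: VV[3][3]++ -> VV[3]=[1, 0, 0, 2], msg_vec=[1, 0, 0, 2]; VV[0]=max(VV[0],msg_vec) then VV[0][0]++ -> VV[0]=[2, 0, 0, 2]
Event 3: SEND 2->3: VV[2][2]++ -> VV[2]=[0, 0, 1, 0], msg_vec=[0, 0, 1, 0]; VV[3]=max(VV[3],msg_vec) then VV[3][3]++ -> VV[3]=[1, 0, 1, 3]
Event 4: SEND 3->1: VV[3][3]++ -> VV[3]=[1, 0, 1, 4], msg_vec=[1, 0, 1, 4]; VV[1]=max(VV[1],msg_vec) then VV[1][1]++ -> VV[1]=[1, 1, 1, 4]
Event 5: LOCAL 3: VV[3][3]++ -> VV[3]=[1, 0, 1, 5]
Event 6: LOCAL 0: VV[0][0]++ -> VV[0]=[3, 0, 0, 2]
Event 4 stamp: [1, 0, 1, 4]
Event 5 stamp: [1, 0, 1, 5]
[1, 0, 1, 4] <= [1, 0, 1, 5]? True
[1, 0, 1, 5] <= [1, 0, 1, 4]? False
Relation: before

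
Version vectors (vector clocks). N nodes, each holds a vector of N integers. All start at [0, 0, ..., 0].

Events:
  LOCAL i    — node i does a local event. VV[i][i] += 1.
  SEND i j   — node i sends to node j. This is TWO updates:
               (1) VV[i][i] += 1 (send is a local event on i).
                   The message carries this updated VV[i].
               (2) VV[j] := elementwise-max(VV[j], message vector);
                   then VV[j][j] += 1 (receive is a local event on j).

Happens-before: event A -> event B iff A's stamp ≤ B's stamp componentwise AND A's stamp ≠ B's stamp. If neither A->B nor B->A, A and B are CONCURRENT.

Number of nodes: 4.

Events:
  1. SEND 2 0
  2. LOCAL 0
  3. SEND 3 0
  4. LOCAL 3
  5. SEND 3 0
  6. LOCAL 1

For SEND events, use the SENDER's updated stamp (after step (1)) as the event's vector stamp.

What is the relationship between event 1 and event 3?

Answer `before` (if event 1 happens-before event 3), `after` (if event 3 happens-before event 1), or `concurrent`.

Initial: VV[0]=[0, 0, 0, 0]
Initial: VV[1]=[0, 0, 0, 0]
Initial: VV[2]=[0, 0, 0, 0]
Initial: VV[3]=[0, 0, 0, 0]
Event 1: SEND 2->0: VV[2][2]++ -> VV[2]=[0, 0, 1, 0], msg_vec=[0, 0, 1, 0]; VV[0]=max(VV[0],msg_vec) then VV[0][0]++ -> VV[0]=[1, 0, 1, 0]
Event 2: LOCAL 0: VV[0][0]++ -> VV[0]=[2, 0, 1, 0]
Event 3: SEND 3->0: VV[3][3]++ -> VV[3]=[0, 0, 0, 1], msg_vec=[0, 0, 0, 1]; VV[0]=max(VV[0],msg_vec) then VV[0][0]++ -> VV[0]=[3, 0, 1, 1]
Event 4: LOCAL 3: VV[3][3]++ -> VV[3]=[0, 0, 0, 2]
Event 5: SEND 3->0: VV[3][3]++ -> VV[3]=[0, 0, 0, 3], msg_vec=[0, 0, 0, 3]; VV[0]=max(VV[0],msg_vec) then VV[0][0]++ -> VV[0]=[4, 0, 1, 3]
Event 6: LOCAL 1: VV[1][1]++ -> VV[1]=[0, 1, 0, 0]
Event 1 stamp: [0, 0, 1, 0]
Event 3 stamp: [0, 0, 0, 1]
[0, 0, 1, 0] <= [0, 0, 0, 1]? False
[0, 0, 0, 1] <= [0, 0, 1, 0]? False
Relation: concurrent

Answer: concurrent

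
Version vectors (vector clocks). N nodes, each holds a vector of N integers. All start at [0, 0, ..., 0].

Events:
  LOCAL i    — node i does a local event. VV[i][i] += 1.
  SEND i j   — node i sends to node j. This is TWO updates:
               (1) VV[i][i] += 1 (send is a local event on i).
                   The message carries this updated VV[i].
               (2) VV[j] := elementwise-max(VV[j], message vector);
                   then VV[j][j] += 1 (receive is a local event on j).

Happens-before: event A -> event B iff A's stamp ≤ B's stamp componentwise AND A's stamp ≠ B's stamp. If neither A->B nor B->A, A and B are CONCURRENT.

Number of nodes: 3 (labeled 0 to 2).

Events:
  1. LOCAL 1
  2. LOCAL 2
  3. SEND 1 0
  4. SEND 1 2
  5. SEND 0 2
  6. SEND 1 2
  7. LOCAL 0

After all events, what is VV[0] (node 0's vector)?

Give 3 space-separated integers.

Initial: VV[0]=[0, 0, 0]
Initial: VV[1]=[0, 0, 0]
Initial: VV[2]=[0, 0, 0]
Event 1: LOCAL 1: VV[1][1]++ -> VV[1]=[0, 1, 0]
Event 2: LOCAL 2: VV[2][2]++ -> VV[2]=[0, 0, 1]
Event 3: SEND 1->0: VV[1][1]++ -> VV[1]=[0, 2, 0], msg_vec=[0, 2, 0]; VV[0]=max(VV[0],msg_vec) then VV[0][0]++ -> VV[0]=[1, 2, 0]
Event 4: SEND 1->2: VV[1][1]++ -> VV[1]=[0, 3, 0], msg_vec=[0, 3, 0]; VV[2]=max(VV[2],msg_vec) then VV[2][2]++ -> VV[2]=[0, 3, 2]
Event 5: SEND 0->2: VV[0][0]++ -> VV[0]=[2, 2, 0], msg_vec=[2, 2, 0]; VV[2]=max(VV[2],msg_vec) then VV[2][2]++ -> VV[2]=[2, 3, 3]
Event 6: SEND 1->2: VV[1][1]++ -> VV[1]=[0, 4, 0], msg_vec=[0, 4, 0]; VV[2]=max(VV[2],msg_vec) then VV[2][2]++ -> VV[2]=[2, 4, 4]
Event 7: LOCAL 0: VV[0][0]++ -> VV[0]=[3, 2, 0]
Final vectors: VV[0]=[3, 2, 0]; VV[1]=[0, 4, 0]; VV[2]=[2, 4, 4]

Answer: 3 2 0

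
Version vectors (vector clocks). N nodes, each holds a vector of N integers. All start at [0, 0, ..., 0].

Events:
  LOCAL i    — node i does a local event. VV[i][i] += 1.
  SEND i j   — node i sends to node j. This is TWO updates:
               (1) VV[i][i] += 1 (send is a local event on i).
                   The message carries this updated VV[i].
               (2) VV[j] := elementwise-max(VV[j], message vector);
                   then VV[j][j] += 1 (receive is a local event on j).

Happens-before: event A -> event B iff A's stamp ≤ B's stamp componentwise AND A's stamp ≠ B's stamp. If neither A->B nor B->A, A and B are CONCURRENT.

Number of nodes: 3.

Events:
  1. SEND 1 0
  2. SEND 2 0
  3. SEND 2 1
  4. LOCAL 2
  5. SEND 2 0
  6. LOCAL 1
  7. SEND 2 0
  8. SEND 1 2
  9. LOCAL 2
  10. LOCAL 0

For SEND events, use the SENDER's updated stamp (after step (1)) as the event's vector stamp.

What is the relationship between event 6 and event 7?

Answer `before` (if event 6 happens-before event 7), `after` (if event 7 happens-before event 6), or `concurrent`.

Answer: concurrent

Derivation:
Initial: VV[0]=[0, 0, 0]
Initial: VV[1]=[0, 0, 0]
Initial: VV[2]=[0, 0, 0]
Event 1: SEND 1->0: VV[1][1]++ -> VV[1]=[0, 1, 0], msg_vec=[0, 1, 0]; VV[0]=max(VV[0],msg_vec) then VV[0][0]++ -> VV[0]=[1, 1, 0]
Event 2: SEND 2->0: VV[2][2]++ -> VV[2]=[0, 0, 1], msg_vec=[0, 0, 1]; VV[0]=max(VV[0],msg_vec) then VV[0][0]++ -> VV[0]=[2, 1, 1]
Event 3: SEND 2->1: VV[2][2]++ -> VV[2]=[0, 0, 2], msg_vec=[0, 0, 2]; VV[1]=max(VV[1],msg_vec) then VV[1][1]++ -> VV[1]=[0, 2, 2]
Event 4: LOCAL 2: VV[2][2]++ -> VV[2]=[0, 0, 3]
Event 5: SEND 2->0: VV[2][2]++ -> VV[2]=[0, 0, 4], msg_vec=[0, 0, 4]; VV[0]=max(VV[0],msg_vec) then VV[0][0]++ -> VV[0]=[3, 1, 4]
Event 6: LOCAL 1: VV[1][1]++ -> VV[1]=[0, 3, 2]
Event 7: SEND 2->0: VV[2][2]++ -> VV[2]=[0, 0, 5], msg_vec=[0, 0, 5]; VV[0]=max(VV[0],msg_vec) then VV[0][0]++ -> VV[0]=[4, 1, 5]
Event 8: SEND 1->2: VV[1][1]++ -> VV[1]=[0, 4, 2], msg_vec=[0, 4, 2]; VV[2]=max(VV[2],msg_vec) then VV[2][2]++ -> VV[2]=[0, 4, 6]
Event 9: LOCAL 2: VV[2][2]++ -> VV[2]=[0, 4, 7]
Event 10: LOCAL 0: VV[0][0]++ -> VV[0]=[5, 1, 5]
Event 6 stamp: [0, 3, 2]
Event 7 stamp: [0, 0, 5]
[0, 3, 2] <= [0, 0, 5]? False
[0, 0, 5] <= [0, 3, 2]? False
Relation: concurrent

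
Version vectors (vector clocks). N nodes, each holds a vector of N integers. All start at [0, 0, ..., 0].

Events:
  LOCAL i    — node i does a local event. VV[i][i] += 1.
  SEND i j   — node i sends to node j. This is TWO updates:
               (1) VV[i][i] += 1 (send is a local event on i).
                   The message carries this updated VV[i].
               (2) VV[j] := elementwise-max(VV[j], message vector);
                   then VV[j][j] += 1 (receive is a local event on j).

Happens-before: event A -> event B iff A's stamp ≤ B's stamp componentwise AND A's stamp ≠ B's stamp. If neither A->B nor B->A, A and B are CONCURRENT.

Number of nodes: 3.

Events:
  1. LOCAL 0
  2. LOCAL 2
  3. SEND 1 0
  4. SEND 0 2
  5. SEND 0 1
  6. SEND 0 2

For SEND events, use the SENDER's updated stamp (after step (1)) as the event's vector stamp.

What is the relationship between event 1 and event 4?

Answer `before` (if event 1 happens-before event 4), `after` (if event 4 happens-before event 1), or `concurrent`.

Initial: VV[0]=[0, 0, 0]
Initial: VV[1]=[0, 0, 0]
Initial: VV[2]=[0, 0, 0]
Event 1: LOCAL 0: VV[0][0]++ -> VV[0]=[1, 0, 0]
Event 2: LOCAL 2: VV[2][2]++ -> VV[2]=[0, 0, 1]
Event 3: SEND 1->0: VV[1][1]++ -> VV[1]=[0, 1, 0], msg_vec=[0, 1, 0]; VV[0]=max(VV[0],msg_vec) then VV[0][0]++ -> VV[0]=[2, 1, 0]
Event 4: SEND 0->2: VV[0][0]++ -> VV[0]=[3, 1, 0], msg_vec=[3, 1, 0]; VV[2]=max(VV[2],msg_vec) then VV[2][2]++ -> VV[2]=[3, 1, 2]
Event 5: SEND 0->1: VV[0][0]++ -> VV[0]=[4, 1, 0], msg_vec=[4, 1, 0]; VV[1]=max(VV[1],msg_vec) then VV[1][1]++ -> VV[1]=[4, 2, 0]
Event 6: SEND 0->2: VV[0][0]++ -> VV[0]=[5, 1, 0], msg_vec=[5, 1, 0]; VV[2]=max(VV[2],msg_vec) then VV[2][2]++ -> VV[2]=[5, 1, 3]
Event 1 stamp: [1, 0, 0]
Event 4 stamp: [3, 1, 0]
[1, 0, 0] <= [3, 1, 0]? True
[3, 1, 0] <= [1, 0, 0]? False
Relation: before

Answer: before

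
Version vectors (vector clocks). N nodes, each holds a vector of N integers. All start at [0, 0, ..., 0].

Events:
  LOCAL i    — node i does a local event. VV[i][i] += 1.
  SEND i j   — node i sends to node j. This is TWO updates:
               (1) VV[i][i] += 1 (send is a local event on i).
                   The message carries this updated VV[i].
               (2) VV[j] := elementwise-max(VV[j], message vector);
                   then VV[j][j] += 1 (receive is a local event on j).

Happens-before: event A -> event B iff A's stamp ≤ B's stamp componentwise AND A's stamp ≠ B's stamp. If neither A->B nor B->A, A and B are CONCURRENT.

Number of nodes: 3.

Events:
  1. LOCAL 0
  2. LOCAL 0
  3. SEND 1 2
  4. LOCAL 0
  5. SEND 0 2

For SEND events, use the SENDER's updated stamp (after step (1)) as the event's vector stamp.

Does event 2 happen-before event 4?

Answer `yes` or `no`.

Initial: VV[0]=[0, 0, 0]
Initial: VV[1]=[0, 0, 0]
Initial: VV[2]=[0, 0, 0]
Event 1: LOCAL 0: VV[0][0]++ -> VV[0]=[1, 0, 0]
Event 2: LOCAL 0: VV[0][0]++ -> VV[0]=[2, 0, 0]
Event 3: SEND 1->2: VV[1][1]++ -> VV[1]=[0, 1, 0], msg_vec=[0, 1, 0]; VV[2]=max(VV[2],msg_vec) then VV[2][2]++ -> VV[2]=[0, 1, 1]
Event 4: LOCAL 0: VV[0][0]++ -> VV[0]=[3, 0, 0]
Event 5: SEND 0->2: VV[0][0]++ -> VV[0]=[4, 0, 0], msg_vec=[4, 0, 0]; VV[2]=max(VV[2],msg_vec) then VV[2][2]++ -> VV[2]=[4, 1, 2]
Event 2 stamp: [2, 0, 0]
Event 4 stamp: [3, 0, 0]
[2, 0, 0] <= [3, 0, 0]? True. Equal? False. Happens-before: True

Answer: yes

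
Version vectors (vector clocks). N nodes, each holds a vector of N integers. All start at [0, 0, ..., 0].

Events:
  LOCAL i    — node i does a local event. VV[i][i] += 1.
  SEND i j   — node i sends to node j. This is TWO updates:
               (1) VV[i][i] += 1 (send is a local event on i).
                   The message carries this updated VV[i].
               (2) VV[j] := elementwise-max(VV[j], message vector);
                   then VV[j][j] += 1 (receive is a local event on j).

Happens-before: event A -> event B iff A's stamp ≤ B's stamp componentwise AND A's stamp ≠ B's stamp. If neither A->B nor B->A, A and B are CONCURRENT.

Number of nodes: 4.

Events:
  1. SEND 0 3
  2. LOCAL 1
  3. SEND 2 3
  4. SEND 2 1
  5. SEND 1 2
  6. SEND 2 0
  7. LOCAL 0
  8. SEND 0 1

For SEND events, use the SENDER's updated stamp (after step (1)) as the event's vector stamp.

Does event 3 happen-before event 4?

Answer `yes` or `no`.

Answer: yes

Derivation:
Initial: VV[0]=[0, 0, 0, 0]
Initial: VV[1]=[0, 0, 0, 0]
Initial: VV[2]=[0, 0, 0, 0]
Initial: VV[3]=[0, 0, 0, 0]
Event 1: SEND 0->3: VV[0][0]++ -> VV[0]=[1, 0, 0, 0], msg_vec=[1, 0, 0, 0]; VV[3]=max(VV[3],msg_vec) then VV[3][3]++ -> VV[3]=[1, 0, 0, 1]
Event 2: LOCAL 1: VV[1][1]++ -> VV[1]=[0, 1, 0, 0]
Event 3: SEND 2->3: VV[2][2]++ -> VV[2]=[0, 0, 1, 0], msg_vec=[0, 0, 1, 0]; VV[3]=max(VV[3],msg_vec) then VV[3][3]++ -> VV[3]=[1, 0, 1, 2]
Event 4: SEND 2->1: VV[2][2]++ -> VV[2]=[0, 0, 2, 0], msg_vec=[0, 0, 2, 0]; VV[1]=max(VV[1],msg_vec) then VV[1][1]++ -> VV[1]=[0, 2, 2, 0]
Event 5: SEND 1->2: VV[1][1]++ -> VV[1]=[0, 3, 2, 0], msg_vec=[0, 3, 2, 0]; VV[2]=max(VV[2],msg_vec) then VV[2][2]++ -> VV[2]=[0, 3, 3, 0]
Event 6: SEND 2->0: VV[2][2]++ -> VV[2]=[0, 3, 4, 0], msg_vec=[0, 3, 4, 0]; VV[0]=max(VV[0],msg_vec) then VV[0][0]++ -> VV[0]=[2, 3, 4, 0]
Event 7: LOCAL 0: VV[0][0]++ -> VV[0]=[3, 3, 4, 0]
Event 8: SEND 0->1: VV[0][0]++ -> VV[0]=[4, 3, 4, 0], msg_vec=[4, 3, 4, 0]; VV[1]=max(VV[1],msg_vec) then VV[1][1]++ -> VV[1]=[4, 4, 4, 0]
Event 3 stamp: [0, 0, 1, 0]
Event 4 stamp: [0, 0, 2, 0]
[0, 0, 1, 0] <= [0, 0, 2, 0]? True. Equal? False. Happens-before: True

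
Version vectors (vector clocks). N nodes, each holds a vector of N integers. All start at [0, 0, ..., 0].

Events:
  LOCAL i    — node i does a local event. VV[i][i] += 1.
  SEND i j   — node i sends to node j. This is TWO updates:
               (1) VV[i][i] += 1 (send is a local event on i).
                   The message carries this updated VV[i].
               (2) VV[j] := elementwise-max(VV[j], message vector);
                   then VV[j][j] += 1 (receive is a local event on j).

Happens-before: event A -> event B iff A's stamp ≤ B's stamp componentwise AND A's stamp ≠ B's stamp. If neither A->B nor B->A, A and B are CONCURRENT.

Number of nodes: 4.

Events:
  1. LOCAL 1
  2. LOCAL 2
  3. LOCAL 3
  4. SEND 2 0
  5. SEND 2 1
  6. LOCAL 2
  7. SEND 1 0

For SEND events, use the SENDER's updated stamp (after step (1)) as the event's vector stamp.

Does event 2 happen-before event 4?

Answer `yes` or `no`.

Answer: yes

Derivation:
Initial: VV[0]=[0, 0, 0, 0]
Initial: VV[1]=[0, 0, 0, 0]
Initial: VV[2]=[0, 0, 0, 0]
Initial: VV[3]=[0, 0, 0, 0]
Event 1: LOCAL 1: VV[1][1]++ -> VV[1]=[0, 1, 0, 0]
Event 2: LOCAL 2: VV[2][2]++ -> VV[2]=[0, 0, 1, 0]
Event 3: LOCAL 3: VV[3][3]++ -> VV[3]=[0, 0, 0, 1]
Event 4: SEND 2->0: VV[2][2]++ -> VV[2]=[0, 0, 2, 0], msg_vec=[0, 0, 2, 0]; VV[0]=max(VV[0],msg_vec) then VV[0][0]++ -> VV[0]=[1, 0, 2, 0]
Event 5: SEND 2->1: VV[2][2]++ -> VV[2]=[0, 0, 3, 0], msg_vec=[0, 0, 3, 0]; VV[1]=max(VV[1],msg_vec) then VV[1][1]++ -> VV[1]=[0, 2, 3, 0]
Event 6: LOCAL 2: VV[2][2]++ -> VV[2]=[0, 0, 4, 0]
Event 7: SEND 1->0: VV[1][1]++ -> VV[1]=[0, 3, 3, 0], msg_vec=[0, 3, 3, 0]; VV[0]=max(VV[0],msg_vec) then VV[0][0]++ -> VV[0]=[2, 3, 3, 0]
Event 2 stamp: [0, 0, 1, 0]
Event 4 stamp: [0, 0, 2, 0]
[0, 0, 1, 0] <= [0, 0, 2, 0]? True. Equal? False. Happens-before: True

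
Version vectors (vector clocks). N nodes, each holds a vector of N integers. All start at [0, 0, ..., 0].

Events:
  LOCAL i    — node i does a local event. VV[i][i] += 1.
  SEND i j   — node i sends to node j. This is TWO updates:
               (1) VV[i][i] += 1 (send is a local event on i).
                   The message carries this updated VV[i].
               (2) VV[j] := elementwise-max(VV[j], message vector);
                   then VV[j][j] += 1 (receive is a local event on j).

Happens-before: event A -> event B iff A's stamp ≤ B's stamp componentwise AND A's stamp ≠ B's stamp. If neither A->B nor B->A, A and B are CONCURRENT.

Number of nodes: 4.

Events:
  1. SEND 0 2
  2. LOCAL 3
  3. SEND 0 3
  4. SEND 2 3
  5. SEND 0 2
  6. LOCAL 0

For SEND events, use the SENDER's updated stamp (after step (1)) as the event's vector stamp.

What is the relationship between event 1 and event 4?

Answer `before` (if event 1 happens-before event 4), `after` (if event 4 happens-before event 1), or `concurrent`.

Initial: VV[0]=[0, 0, 0, 0]
Initial: VV[1]=[0, 0, 0, 0]
Initial: VV[2]=[0, 0, 0, 0]
Initial: VV[3]=[0, 0, 0, 0]
Event 1: SEND 0->2: VV[0][0]++ -> VV[0]=[1, 0, 0, 0], msg_vec=[1, 0, 0, 0]; VV[2]=max(VV[2],msg_vec) then VV[2][2]++ -> VV[2]=[1, 0, 1, 0]
Event 2: LOCAL 3: VV[3][3]++ -> VV[3]=[0, 0, 0, 1]
Event 3: SEND 0->3: VV[0][0]++ -> VV[0]=[2, 0, 0, 0], msg_vec=[2, 0, 0, 0]; VV[3]=max(VV[3],msg_vec) then VV[3][3]++ -> VV[3]=[2, 0, 0, 2]
Event 4: SEND 2->3: VV[2][2]++ -> VV[2]=[1, 0, 2, 0], msg_vec=[1, 0, 2, 0]; VV[3]=max(VV[3],msg_vec) then VV[3][3]++ -> VV[3]=[2, 0, 2, 3]
Event 5: SEND 0->2: VV[0][0]++ -> VV[0]=[3, 0, 0, 0], msg_vec=[3, 0, 0, 0]; VV[2]=max(VV[2],msg_vec) then VV[2][2]++ -> VV[2]=[3, 0, 3, 0]
Event 6: LOCAL 0: VV[0][0]++ -> VV[0]=[4, 0, 0, 0]
Event 1 stamp: [1, 0, 0, 0]
Event 4 stamp: [1, 0, 2, 0]
[1, 0, 0, 0] <= [1, 0, 2, 0]? True
[1, 0, 2, 0] <= [1, 0, 0, 0]? False
Relation: before

Answer: before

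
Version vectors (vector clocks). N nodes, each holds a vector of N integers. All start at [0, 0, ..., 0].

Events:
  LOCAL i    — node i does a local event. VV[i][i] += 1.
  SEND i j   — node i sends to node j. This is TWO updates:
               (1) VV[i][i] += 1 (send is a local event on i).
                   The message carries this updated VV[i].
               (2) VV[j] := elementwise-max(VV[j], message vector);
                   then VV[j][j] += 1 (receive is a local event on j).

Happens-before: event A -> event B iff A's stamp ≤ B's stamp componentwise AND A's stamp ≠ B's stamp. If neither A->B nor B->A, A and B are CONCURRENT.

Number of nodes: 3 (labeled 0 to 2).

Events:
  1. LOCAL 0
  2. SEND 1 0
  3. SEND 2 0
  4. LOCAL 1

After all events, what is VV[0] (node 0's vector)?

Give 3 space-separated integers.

Answer: 3 1 1

Derivation:
Initial: VV[0]=[0, 0, 0]
Initial: VV[1]=[0, 0, 0]
Initial: VV[2]=[0, 0, 0]
Event 1: LOCAL 0: VV[0][0]++ -> VV[0]=[1, 0, 0]
Event 2: SEND 1->0: VV[1][1]++ -> VV[1]=[0, 1, 0], msg_vec=[0, 1, 0]; VV[0]=max(VV[0],msg_vec) then VV[0][0]++ -> VV[0]=[2, 1, 0]
Event 3: SEND 2->0: VV[2][2]++ -> VV[2]=[0, 0, 1], msg_vec=[0, 0, 1]; VV[0]=max(VV[0],msg_vec) then VV[0][0]++ -> VV[0]=[3, 1, 1]
Event 4: LOCAL 1: VV[1][1]++ -> VV[1]=[0, 2, 0]
Final vectors: VV[0]=[3, 1, 1]; VV[1]=[0, 2, 0]; VV[2]=[0, 0, 1]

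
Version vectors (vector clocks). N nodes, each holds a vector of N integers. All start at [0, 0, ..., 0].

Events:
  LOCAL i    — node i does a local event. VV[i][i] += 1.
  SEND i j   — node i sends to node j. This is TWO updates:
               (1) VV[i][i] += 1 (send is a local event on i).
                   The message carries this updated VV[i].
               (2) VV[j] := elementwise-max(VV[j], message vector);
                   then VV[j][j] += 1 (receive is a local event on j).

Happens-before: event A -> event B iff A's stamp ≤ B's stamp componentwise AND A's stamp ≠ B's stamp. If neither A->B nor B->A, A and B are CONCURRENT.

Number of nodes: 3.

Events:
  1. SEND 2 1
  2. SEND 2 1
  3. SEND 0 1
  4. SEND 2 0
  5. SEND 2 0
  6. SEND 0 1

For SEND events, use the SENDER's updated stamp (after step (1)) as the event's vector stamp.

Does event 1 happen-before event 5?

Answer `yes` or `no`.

Initial: VV[0]=[0, 0, 0]
Initial: VV[1]=[0, 0, 0]
Initial: VV[2]=[0, 0, 0]
Event 1: SEND 2->1: VV[2][2]++ -> VV[2]=[0, 0, 1], msg_vec=[0, 0, 1]; VV[1]=max(VV[1],msg_vec) then VV[1][1]++ -> VV[1]=[0, 1, 1]
Event 2: SEND 2->1: VV[2][2]++ -> VV[2]=[0, 0, 2], msg_vec=[0, 0, 2]; VV[1]=max(VV[1],msg_vec) then VV[1][1]++ -> VV[1]=[0, 2, 2]
Event 3: SEND 0->1: VV[0][0]++ -> VV[0]=[1, 0, 0], msg_vec=[1, 0, 0]; VV[1]=max(VV[1],msg_vec) then VV[1][1]++ -> VV[1]=[1, 3, 2]
Event 4: SEND 2->0: VV[2][2]++ -> VV[2]=[0, 0, 3], msg_vec=[0, 0, 3]; VV[0]=max(VV[0],msg_vec) then VV[0][0]++ -> VV[0]=[2, 0, 3]
Event 5: SEND 2->0: VV[2][2]++ -> VV[2]=[0, 0, 4], msg_vec=[0, 0, 4]; VV[0]=max(VV[0],msg_vec) then VV[0][0]++ -> VV[0]=[3, 0, 4]
Event 6: SEND 0->1: VV[0][0]++ -> VV[0]=[4, 0, 4], msg_vec=[4, 0, 4]; VV[1]=max(VV[1],msg_vec) then VV[1][1]++ -> VV[1]=[4, 4, 4]
Event 1 stamp: [0, 0, 1]
Event 5 stamp: [0, 0, 4]
[0, 0, 1] <= [0, 0, 4]? True. Equal? False. Happens-before: True

Answer: yes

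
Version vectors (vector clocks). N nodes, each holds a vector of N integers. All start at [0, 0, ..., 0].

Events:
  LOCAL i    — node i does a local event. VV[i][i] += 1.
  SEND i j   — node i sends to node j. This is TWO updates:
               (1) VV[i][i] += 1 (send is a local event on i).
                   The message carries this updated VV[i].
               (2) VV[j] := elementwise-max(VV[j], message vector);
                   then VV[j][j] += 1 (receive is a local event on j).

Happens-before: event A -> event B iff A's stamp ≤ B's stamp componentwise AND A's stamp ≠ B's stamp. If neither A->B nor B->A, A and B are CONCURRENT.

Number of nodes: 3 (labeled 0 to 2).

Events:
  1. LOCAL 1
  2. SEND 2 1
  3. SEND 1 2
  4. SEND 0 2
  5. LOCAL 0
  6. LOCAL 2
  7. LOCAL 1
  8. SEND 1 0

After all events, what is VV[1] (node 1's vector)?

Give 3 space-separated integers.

Answer: 0 5 1

Derivation:
Initial: VV[0]=[0, 0, 0]
Initial: VV[1]=[0, 0, 0]
Initial: VV[2]=[0, 0, 0]
Event 1: LOCAL 1: VV[1][1]++ -> VV[1]=[0, 1, 0]
Event 2: SEND 2->1: VV[2][2]++ -> VV[2]=[0, 0, 1], msg_vec=[0, 0, 1]; VV[1]=max(VV[1],msg_vec) then VV[1][1]++ -> VV[1]=[0, 2, 1]
Event 3: SEND 1->2: VV[1][1]++ -> VV[1]=[0, 3, 1], msg_vec=[0, 3, 1]; VV[2]=max(VV[2],msg_vec) then VV[2][2]++ -> VV[2]=[0, 3, 2]
Event 4: SEND 0->2: VV[0][0]++ -> VV[0]=[1, 0, 0], msg_vec=[1, 0, 0]; VV[2]=max(VV[2],msg_vec) then VV[2][2]++ -> VV[2]=[1, 3, 3]
Event 5: LOCAL 0: VV[0][0]++ -> VV[0]=[2, 0, 0]
Event 6: LOCAL 2: VV[2][2]++ -> VV[2]=[1, 3, 4]
Event 7: LOCAL 1: VV[1][1]++ -> VV[1]=[0, 4, 1]
Event 8: SEND 1->0: VV[1][1]++ -> VV[1]=[0, 5, 1], msg_vec=[0, 5, 1]; VV[0]=max(VV[0],msg_vec) then VV[0][0]++ -> VV[0]=[3, 5, 1]
Final vectors: VV[0]=[3, 5, 1]; VV[1]=[0, 5, 1]; VV[2]=[1, 3, 4]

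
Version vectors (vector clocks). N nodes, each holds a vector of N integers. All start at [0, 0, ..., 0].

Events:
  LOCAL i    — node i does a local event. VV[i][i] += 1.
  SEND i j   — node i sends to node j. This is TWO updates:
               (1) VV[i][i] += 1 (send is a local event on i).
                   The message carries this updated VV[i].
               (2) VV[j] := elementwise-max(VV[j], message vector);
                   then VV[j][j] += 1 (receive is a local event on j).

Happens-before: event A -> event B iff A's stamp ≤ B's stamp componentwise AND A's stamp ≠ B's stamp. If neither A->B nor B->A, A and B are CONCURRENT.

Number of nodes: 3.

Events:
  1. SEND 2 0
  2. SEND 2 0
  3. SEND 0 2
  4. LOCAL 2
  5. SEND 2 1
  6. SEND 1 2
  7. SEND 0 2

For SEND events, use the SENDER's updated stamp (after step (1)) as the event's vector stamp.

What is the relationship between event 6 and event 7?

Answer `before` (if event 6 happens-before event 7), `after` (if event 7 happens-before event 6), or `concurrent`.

Answer: concurrent

Derivation:
Initial: VV[0]=[0, 0, 0]
Initial: VV[1]=[0, 0, 0]
Initial: VV[2]=[0, 0, 0]
Event 1: SEND 2->0: VV[2][2]++ -> VV[2]=[0, 0, 1], msg_vec=[0, 0, 1]; VV[0]=max(VV[0],msg_vec) then VV[0][0]++ -> VV[0]=[1, 0, 1]
Event 2: SEND 2->0: VV[2][2]++ -> VV[2]=[0, 0, 2], msg_vec=[0, 0, 2]; VV[0]=max(VV[0],msg_vec) then VV[0][0]++ -> VV[0]=[2, 0, 2]
Event 3: SEND 0->2: VV[0][0]++ -> VV[0]=[3, 0, 2], msg_vec=[3, 0, 2]; VV[2]=max(VV[2],msg_vec) then VV[2][2]++ -> VV[2]=[3, 0, 3]
Event 4: LOCAL 2: VV[2][2]++ -> VV[2]=[3, 0, 4]
Event 5: SEND 2->1: VV[2][2]++ -> VV[2]=[3, 0, 5], msg_vec=[3, 0, 5]; VV[1]=max(VV[1],msg_vec) then VV[1][1]++ -> VV[1]=[3, 1, 5]
Event 6: SEND 1->2: VV[1][1]++ -> VV[1]=[3, 2, 5], msg_vec=[3, 2, 5]; VV[2]=max(VV[2],msg_vec) then VV[2][2]++ -> VV[2]=[3, 2, 6]
Event 7: SEND 0->2: VV[0][0]++ -> VV[0]=[4, 0, 2], msg_vec=[4, 0, 2]; VV[2]=max(VV[2],msg_vec) then VV[2][2]++ -> VV[2]=[4, 2, 7]
Event 6 stamp: [3, 2, 5]
Event 7 stamp: [4, 0, 2]
[3, 2, 5] <= [4, 0, 2]? False
[4, 0, 2] <= [3, 2, 5]? False
Relation: concurrent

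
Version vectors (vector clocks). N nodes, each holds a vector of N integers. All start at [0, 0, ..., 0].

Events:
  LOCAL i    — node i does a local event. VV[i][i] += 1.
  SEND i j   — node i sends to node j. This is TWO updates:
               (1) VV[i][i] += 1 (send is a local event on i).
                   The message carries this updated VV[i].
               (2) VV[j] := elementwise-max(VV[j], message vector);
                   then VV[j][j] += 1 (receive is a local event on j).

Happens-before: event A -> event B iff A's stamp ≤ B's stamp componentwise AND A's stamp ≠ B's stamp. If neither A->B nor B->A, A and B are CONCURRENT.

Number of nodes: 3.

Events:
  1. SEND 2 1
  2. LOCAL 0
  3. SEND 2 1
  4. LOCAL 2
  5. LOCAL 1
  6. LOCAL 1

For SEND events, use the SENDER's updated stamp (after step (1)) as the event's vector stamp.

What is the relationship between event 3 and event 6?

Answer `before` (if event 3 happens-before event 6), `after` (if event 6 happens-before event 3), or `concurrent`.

Initial: VV[0]=[0, 0, 0]
Initial: VV[1]=[0, 0, 0]
Initial: VV[2]=[0, 0, 0]
Event 1: SEND 2->1: VV[2][2]++ -> VV[2]=[0, 0, 1], msg_vec=[0, 0, 1]; VV[1]=max(VV[1],msg_vec) then VV[1][1]++ -> VV[1]=[0, 1, 1]
Event 2: LOCAL 0: VV[0][0]++ -> VV[0]=[1, 0, 0]
Event 3: SEND 2->1: VV[2][2]++ -> VV[2]=[0, 0, 2], msg_vec=[0, 0, 2]; VV[1]=max(VV[1],msg_vec) then VV[1][1]++ -> VV[1]=[0, 2, 2]
Event 4: LOCAL 2: VV[2][2]++ -> VV[2]=[0, 0, 3]
Event 5: LOCAL 1: VV[1][1]++ -> VV[1]=[0, 3, 2]
Event 6: LOCAL 1: VV[1][1]++ -> VV[1]=[0, 4, 2]
Event 3 stamp: [0, 0, 2]
Event 6 stamp: [0, 4, 2]
[0, 0, 2] <= [0, 4, 2]? True
[0, 4, 2] <= [0, 0, 2]? False
Relation: before

Answer: before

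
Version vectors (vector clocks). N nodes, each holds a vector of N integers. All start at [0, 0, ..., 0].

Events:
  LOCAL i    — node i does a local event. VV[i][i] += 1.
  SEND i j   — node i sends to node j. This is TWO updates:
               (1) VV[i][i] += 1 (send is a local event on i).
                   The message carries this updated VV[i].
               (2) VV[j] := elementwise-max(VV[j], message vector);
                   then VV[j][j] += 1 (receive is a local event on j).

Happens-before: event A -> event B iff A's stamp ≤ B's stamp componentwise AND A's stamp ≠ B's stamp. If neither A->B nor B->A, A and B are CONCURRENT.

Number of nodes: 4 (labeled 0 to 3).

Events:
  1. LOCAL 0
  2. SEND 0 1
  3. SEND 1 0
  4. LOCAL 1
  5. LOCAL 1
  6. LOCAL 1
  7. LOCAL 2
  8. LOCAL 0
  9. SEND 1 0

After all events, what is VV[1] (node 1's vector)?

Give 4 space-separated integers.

Initial: VV[0]=[0, 0, 0, 0]
Initial: VV[1]=[0, 0, 0, 0]
Initial: VV[2]=[0, 0, 0, 0]
Initial: VV[3]=[0, 0, 0, 0]
Event 1: LOCAL 0: VV[0][0]++ -> VV[0]=[1, 0, 0, 0]
Event 2: SEND 0->1: VV[0][0]++ -> VV[0]=[2, 0, 0, 0], msg_vec=[2, 0, 0, 0]; VV[1]=max(VV[1],msg_vec) then VV[1][1]++ -> VV[1]=[2, 1, 0, 0]
Event 3: SEND 1->0: VV[1][1]++ -> VV[1]=[2, 2, 0, 0], msg_vec=[2, 2, 0, 0]; VV[0]=max(VV[0],msg_vec) then VV[0][0]++ -> VV[0]=[3, 2, 0, 0]
Event 4: LOCAL 1: VV[1][1]++ -> VV[1]=[2, 3, 0, 0]
Event 5: LOCAL 1: VV[1][1]++ -> VV[1]=[2, 4, 0, 0]
Event 6: LOCAL 1: VV[1][1]++ -> VV[1]=[2, 5, 0, 0]
Event 7: LOCAL 2: VV[2][2]++ -> VV[2]=[0, 0, 1, 0]
Event 8: LOCAL 0: VV[0][0]++ -> VV[0]=[4, 2, 0, 0]
Event 9: SEND 1->0: VV[1][1]++ -> VV[1]=[2, 6, 0, 0], msg_vec=[2, 6, 0, 0]; VV[0]=max(VV[0],msg_vec) then VV[0][0]++ -> VV[0]=[5, 6, 0, 0]
Final vectors: VV[0]=[5, 6, 0, 0]; VV[1]=[2, 6, 0, 0]; VV[2]=[0, 0, 1, 0]; VV[3]=[0, 0, 0, 0]

Answer: 2 6 0 0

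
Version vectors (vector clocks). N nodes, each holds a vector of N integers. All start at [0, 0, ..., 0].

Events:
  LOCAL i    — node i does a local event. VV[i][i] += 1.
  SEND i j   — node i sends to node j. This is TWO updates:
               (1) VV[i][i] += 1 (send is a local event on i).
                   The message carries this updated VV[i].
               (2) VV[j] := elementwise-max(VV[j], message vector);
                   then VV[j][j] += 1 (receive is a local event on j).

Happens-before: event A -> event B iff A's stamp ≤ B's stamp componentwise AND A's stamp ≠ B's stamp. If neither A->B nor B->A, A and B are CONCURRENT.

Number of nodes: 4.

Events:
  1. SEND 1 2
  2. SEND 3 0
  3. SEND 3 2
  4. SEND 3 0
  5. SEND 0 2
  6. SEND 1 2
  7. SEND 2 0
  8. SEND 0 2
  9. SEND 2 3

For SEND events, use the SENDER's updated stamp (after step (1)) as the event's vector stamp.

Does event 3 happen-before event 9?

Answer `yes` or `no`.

Answer: yes

Derivation:
Initial: VV[0]=[0, 0, 0, 0]
Initial: VV[1]=[0, 0, 0, 0]
Initial: VV[2]=[0, 0, 0, 0]
Initial: VV[3]=[0, 0, 0, 0]
Event 1: SEND 1->2: VV[1][1]++ -> VV[1]=[0, 1, 0, 0], msg_vec=[0, 1, 0, 0]; VV[2]=max(VV[2],msg_vec) then VV[2][2]++ -> VV[2]=[0, 1, 1, 0]
Event 2: SEND 3->0: VV[3][3]++ -> VV[3]=[0, 0, 0, 1], msg_vec=[0, 0, 0, 1]; VV[0]=max(VV[0],msg_vec) then VV[0][0]++ -> VV[0]=[1, 0, 0, 1]
Event 3: SEND 3->2: VV[3][3]++ -> VV[3]=[0, 0, 0, 2], msg_vec=[0, 0, 0, 2]; VV[2]=max(VV[2],msg_vec) then VV[2][2]++ -> VV[2]=[0, 1, 2, 2]
Event 4: SEND 3->0: VV[3][3]++ -> VV[3]=[0, 0, 0, 3], msg_vec=[0, 0, 0, 3]; VV[0]=max(VV[0],msg_vec) then VV[0][0]++ -> VV[0]=[2, 0, 0, 3]
Event 5: SEND 0->2: VV[0][0]++ -> VV[0]=[3, 0, 0, 3], msg_vec=[3, 0, 0, 3]; VV[2]=max(VV[2],msg_vec) then VV[2][2]++ -> VV[2]=[3, 1, 3, 3]
Event 6: SEND 1->2: VV[1][1]++ -> VV[1]=[0, 2, 0, 0], msg_vec=[0, 2, 0, 0]; VV[2]=max(VV[2],msg_vec) then VV[2][2]++ -> VV[2]=[3, 2, 4, 3]
Event 7: SEND 2->0: VV[2][2]++ -> VV[2]=[3, 2, 5, 3], msg_vec=[3, 2, 5, 3]; VV[0]=max(VV[0],msg_vec) then VV[0][0]++ -> VV[0]=[4, 2, 5, 3]
Event 8: SEND 0->2: VV[0][0]++ -> VV[0]=[5, 2, 5, 3], msg_vec=[5, 2, 5, 3]; VV[2]=max(VV[2],msg_vec) then VV[2][2]++ -> VV[2]=[5, 2, 6, 3]
Event 9: SEND 2->3: VV[2][2]++ -> VV[2]=[5, 2, 7, 3], msg_vec=[5, 2, 7, 3]; VV[3]=max(VV[3],msg_vec) then VV[3][3]++ -> VV[3]=[5, 2, 7, 4]
Event 3 stamp: [0, 0, 0, 2]
Event 9 stamp: [5, 2, 7, 3]
[0, 0, 0, 2] <= [5, 2, 7, 3]? True. Equal? False. Happens-before: True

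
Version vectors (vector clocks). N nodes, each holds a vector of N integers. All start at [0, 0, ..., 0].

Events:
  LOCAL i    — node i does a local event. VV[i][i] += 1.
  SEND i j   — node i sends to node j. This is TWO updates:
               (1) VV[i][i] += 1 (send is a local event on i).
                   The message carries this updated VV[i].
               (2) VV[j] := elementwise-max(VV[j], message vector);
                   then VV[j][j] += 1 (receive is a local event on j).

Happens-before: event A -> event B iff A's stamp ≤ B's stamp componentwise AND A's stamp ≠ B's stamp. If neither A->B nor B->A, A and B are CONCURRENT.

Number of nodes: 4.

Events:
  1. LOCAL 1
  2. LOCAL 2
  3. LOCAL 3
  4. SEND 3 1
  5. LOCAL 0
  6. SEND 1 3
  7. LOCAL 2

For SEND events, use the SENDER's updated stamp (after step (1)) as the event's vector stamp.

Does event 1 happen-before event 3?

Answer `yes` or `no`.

Initial: VV[0]=[0, 0, 0, 0]
Initial: VV[1]=[0, 0, 0, 0]
Initial: VV[2]=[0, 0, 0, 0]
Initial: VV[3]=[0, 0, 0, 0]
Event 1: LOCAL 1: VV[1][1]++ -> VV[1]=[0, 1, 0, 0]
Event 2: LOCAL 2: VV[2][2]++ -> VV[2]=[0, 0, 1, 0]
Event 3: LOCAL 3: VV[3][3]++ -> VV[3]=[0, 0, 0, 1]
Event 4: SEND 3->1: VV[3][3]++ -> VV[3]=[0, 0, 0, 2], msg_vec=[0, 0, 0, 2]; VV[1]=max(VV[1],msg_vec) then VV[1][1]++ -> VV[1]=[0, 2, 0, 2]
Event 5: LOCAL 0: VV[0][0]++ -> VV[0]=[1, 0, 0, 0]
Event 6: SEND 1->3: VV[1][1]++ -> VV[1]=[0, 3, 0, 2], msg_vec=[0, 3, 0, 2]; VV[3]=max(VV[3],msg_vec) then VV[3][3]++ -> VV[3]=[0, 3, 0, 3]
Event 7: LOCAL 2: VV[2][2]++ -> VV[2]=[0, 0, 2, 0]
Event 1 stamp: [0, 1, 0, 0]
Event 3 stamp: [0, 0, 0, 1]
[0, 1, 0, 0] <= [0, 0, 0, 1]? False. Equal? False. Happens-before: False

Answer: no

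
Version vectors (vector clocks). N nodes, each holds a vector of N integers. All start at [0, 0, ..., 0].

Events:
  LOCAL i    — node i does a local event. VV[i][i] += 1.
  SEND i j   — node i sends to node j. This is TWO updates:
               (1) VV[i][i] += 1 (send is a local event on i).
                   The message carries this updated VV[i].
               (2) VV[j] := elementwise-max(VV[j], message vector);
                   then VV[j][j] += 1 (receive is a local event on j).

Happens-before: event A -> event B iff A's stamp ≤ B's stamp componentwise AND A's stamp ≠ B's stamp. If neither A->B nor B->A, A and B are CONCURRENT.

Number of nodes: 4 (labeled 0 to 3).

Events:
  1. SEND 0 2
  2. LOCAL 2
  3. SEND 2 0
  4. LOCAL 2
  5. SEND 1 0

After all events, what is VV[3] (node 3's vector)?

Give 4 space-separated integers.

Initial: VV[0]=[0, 0, 0, 0]
Initial: VV[1]=[0, 0, 0, 0]
Initial: VV[2]=[0, 0, 0, 0]
Initial: VV[3]=[0, 0, 0, 0]
Event 1: SEND 0->2: VV[0][0]++ -> VV[0]=[1, 0, 0, 0], msg_vec=[1, 0, 0, 0]; VV[2]=max(VV[2],msg_vec) then VV[2][2]++ -> VV[2]=[1, 0, 1, 0]
Event 2: LOCAL 2: VV[2][2]++ -> VV[2]=[1, 0, 2, 0]
Event 3: SEND 2->0: VV[2][2]++ -> VV[2]=[1, 0, 3, 0], msg_vec=[1, 0, 3, 0]; VV[0]=max(VV[0],msg_vec) then VV[0][0]++ -> VV[0]=[2, 0, 3, 0]
Event 4: LOCAL 2: VV[2][2]++ -> VV[2]=[1, 0, 4, 0]
Event 5: SEND 1->0: VV[1][1]++ -> VV[1]=[0, 1, 0, 0], msg_vec=[0, 1, 0, 0]; VV[0]=max(VV[0],msg_vec) then VV[0][0]++ -> VV[0]=[3, 1, 3, 0]
Final vectors: VV[0]=[3, 1, 3, 0]; VV[1]=[0, 1, 0, 0]; VV[2]=[1, 0, 4, 0]; VV[3]=[0, 0, 0, 0]

Answer: 0 0 0 0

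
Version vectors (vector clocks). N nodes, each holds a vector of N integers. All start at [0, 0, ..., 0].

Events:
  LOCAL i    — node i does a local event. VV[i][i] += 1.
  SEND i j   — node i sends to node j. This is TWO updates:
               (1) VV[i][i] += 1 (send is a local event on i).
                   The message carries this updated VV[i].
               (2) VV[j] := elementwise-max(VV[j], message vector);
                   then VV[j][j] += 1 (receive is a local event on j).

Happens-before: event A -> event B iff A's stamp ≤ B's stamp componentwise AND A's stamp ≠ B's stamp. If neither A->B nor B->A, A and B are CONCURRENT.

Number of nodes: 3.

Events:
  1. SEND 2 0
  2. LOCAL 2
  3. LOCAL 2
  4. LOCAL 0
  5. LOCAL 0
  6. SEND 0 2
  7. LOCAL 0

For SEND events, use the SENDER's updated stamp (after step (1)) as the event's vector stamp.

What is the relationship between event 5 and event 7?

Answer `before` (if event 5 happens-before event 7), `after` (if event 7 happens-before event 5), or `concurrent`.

Initial: VV[0]=[0, 0, 0]
Initial: VV[1]=[0, 0, 0]
Initial: VV[2]=[0, 0, 0]
Event 1: SEND 2->0: VV[2][2]++ -> VV[2]=[0, 0, 1], msg_vec=[0, 0, 1]; VV[0]=max(VV[0],msg_vec) then VV[0][0]++ -> VV[0]=[1, 0, 1]
Event 2: LOCAL 2: VV[2][2]++ -> VV[2]=[0, 0, 2]
Event 3: LOCAL 2: VV[2][2]++ -> VV[2]=[0, 0, 3]
Event 4: LOCAL 0: VV[0][0]++ -> VV[0]=[2, 0, 1]
Event 5: LOCAL 0: VV[0][0]++ -> VV[0]=[3, 0, 1]
Event 6: SEND 0->2: VV[0][0]++ -> VV[0]=[4, 0, 1], msg_vec=[4, 0, 1]; VV[2]=max(VV[2],msg_vec) then VV[2][2]++ -> VV[2]=[4, 0, 4]
Event 7: LOCAL 0: VV[0][0]++ -> VV[0]=[5, 0, 1]
Event 5 stamp: [3, 0, 1]
Event 7 stamp: [5, 0, 1]
[3, 0, 1] <= [5, 0, 1]? True
[5, 0, 1] <= [3, 0, 1]? False
Relation: before

Answer: before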